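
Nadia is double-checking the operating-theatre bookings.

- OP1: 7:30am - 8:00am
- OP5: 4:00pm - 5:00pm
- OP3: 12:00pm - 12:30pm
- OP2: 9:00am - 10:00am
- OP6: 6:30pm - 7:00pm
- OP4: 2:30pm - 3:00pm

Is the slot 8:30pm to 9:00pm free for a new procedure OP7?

OP1: ends 8:00am at or before OP7 starts 8:30pm → clear.
OP2: ends 10:00am at or before OP7 starts 8:30pm → clear.
OP3: ends 12:30pm at or before OP7 starts 8:30pm → clear.
OP4: ends 3:00pm at or before OP7 starts 8:30pm → clear.
OP5: ends 5:00pm at or before OP7 starts 8:30pm → clear.
OP6: ends 7:00pm at or before OP7 starts 8:30pm → clear.

Yes — the slot is free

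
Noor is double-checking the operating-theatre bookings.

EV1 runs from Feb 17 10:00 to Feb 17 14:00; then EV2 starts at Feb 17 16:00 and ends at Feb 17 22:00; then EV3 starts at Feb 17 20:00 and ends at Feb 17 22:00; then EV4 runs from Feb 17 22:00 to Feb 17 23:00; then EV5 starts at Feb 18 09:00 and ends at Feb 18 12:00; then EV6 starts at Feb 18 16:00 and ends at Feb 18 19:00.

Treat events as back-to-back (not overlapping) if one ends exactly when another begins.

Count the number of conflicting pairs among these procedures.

1

Sorted by start: EV1, EV2, EV3, EV4, EV5, EV6.
EV2 starts after EV1 ends; EV1 is clear from here.
EV3 starts before EV2 ends → EV2 and EV3 overlap.
EV4 starts exactly when EV2 ends (back-to-back, no overlap); EV2 is clear from here.
EV4 starts exactly when EV3 ends (back-to-back, no overlap); EV3 is clear from here.
EV5 starts after EV4 ends; EV4 is clear from here.
EV6 starts after EV5 ends.
Overlapping pairs: EV2 & EV3 — 1 in total.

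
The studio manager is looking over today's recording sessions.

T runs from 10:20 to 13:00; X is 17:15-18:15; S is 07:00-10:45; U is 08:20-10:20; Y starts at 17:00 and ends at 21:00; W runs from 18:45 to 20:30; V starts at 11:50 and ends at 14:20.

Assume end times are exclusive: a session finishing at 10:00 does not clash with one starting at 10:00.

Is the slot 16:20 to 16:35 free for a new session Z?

Yes — the slot is free

S: ends 10:45 at or before Z starts 16:20 → clear.
U: ends 10:20 at or before Z starts 16:20 → clear.
T: ends 13:00 at or before Z starts 16:20 → clear.
V: ends 14:20 at or before Z starts 16:20 → clear.
Y: starts 17:00 at or after Z ends 16:35 → clear.
X: starts 17:15 at or after Z ends 16:35 → clear.
W: starts 18:45 at or after Z ends 16:35 → clear.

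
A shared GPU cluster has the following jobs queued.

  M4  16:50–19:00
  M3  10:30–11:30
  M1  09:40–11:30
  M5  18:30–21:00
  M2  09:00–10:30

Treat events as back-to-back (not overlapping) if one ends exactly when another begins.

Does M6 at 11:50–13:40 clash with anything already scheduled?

No — it doesn't clash with anything

M2: ends 10:30 at or before M6 starts 11:50 → clear.
M1: ends 11:30 at or before M6 starts 11:50 → clear.
M3: ends 11:30 at or before M6 starts 11:50 → clear.
M4: starts 16:50 at or after M6 ends 13:40 → clear.
M5: starts 18:30 at or after M6 ends 13:40 → clear.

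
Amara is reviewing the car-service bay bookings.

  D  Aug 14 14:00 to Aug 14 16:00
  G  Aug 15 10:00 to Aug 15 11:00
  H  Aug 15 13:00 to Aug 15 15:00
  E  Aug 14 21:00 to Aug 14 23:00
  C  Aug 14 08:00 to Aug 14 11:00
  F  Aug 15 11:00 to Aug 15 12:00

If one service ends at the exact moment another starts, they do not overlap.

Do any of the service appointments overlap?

No

Sorted by start: C, D, E, G, F, H.
D starts after C ends — done with C.
E starts after D ends — done with D.
G starts after E ends — done with E.
F starts exactly when G ends (back-to-back, no overlap) — done with G.
H starts after F ends.
Every pair is clear; the schedule has no overlaps.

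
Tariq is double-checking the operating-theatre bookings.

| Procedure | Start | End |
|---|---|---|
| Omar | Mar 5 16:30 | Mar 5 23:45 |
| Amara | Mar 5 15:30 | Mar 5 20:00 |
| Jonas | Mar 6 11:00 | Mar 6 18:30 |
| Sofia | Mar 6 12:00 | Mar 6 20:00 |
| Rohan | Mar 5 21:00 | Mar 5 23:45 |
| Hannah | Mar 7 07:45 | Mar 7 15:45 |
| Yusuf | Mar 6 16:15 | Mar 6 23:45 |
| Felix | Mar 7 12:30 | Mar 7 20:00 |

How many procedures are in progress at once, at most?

3

Sweep the timeline, counting +1 at each start and −1 at each end (ends before starts at a tie):
Mar 5 15:30 start Amara → 1
Mar 5 16:30 start Omar → 2
Mar 5 20:00 end Amara → 1
Mar 5 21:00 start Rohan → 2
Mar 5 23:45 end Omar → 1
Mar 5 23:45 end Rohan → 0
Mar 6 11:00 start Jonas → 1
Mar 6 12:00 start Sofia → 2
Mar 6 16:15 start Yusuf → 3
Mar 6 18:30 end Jonas → 2
Mar 6 20:00 end Sofia → 1
Mar 6 23:45 end Yusuf → 0
Mar 7 07:45 start Hannah → 1
Mar 7 12:30 start Felix → 2
Mar 7 15:45 end Hannah → 1
Mar 7 20:00 end Felix → 0
Peak is 3, at Mar 6 16:15 (Jonas, Sofia, Yusuf).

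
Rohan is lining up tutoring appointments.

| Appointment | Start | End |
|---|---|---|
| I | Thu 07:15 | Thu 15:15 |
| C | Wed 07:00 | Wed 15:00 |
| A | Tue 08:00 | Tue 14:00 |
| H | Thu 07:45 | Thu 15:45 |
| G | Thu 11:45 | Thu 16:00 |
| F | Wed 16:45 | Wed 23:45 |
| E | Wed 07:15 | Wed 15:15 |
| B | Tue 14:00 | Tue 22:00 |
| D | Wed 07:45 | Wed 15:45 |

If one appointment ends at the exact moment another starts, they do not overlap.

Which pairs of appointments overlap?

Two intervals overlap when each starts before the other ends.
Sorted by start: A, B, C, E, D, F, I, H, G.
B starts exactly when A ends (back-to-back, no overlap), so A has no further overlaps.
C starts after B ends, so B has no further overlaps.
E starts before C ends → C and E overlap.
D starts before C ends → C and D overlap.
F starts after C ends, so C has no further overlaps.
D starts before E ends → E and D overlap.
F starts after E ends, so E has no further overlaps.
F starts after D ends, so D has no further overlaps.
I starts after F ends, so F has no further overlaps.
H starts before I ends → I and H overlap.
G starts before I ends → I and G overlap.
G starts before H ends → H and G overlap.

C & D, C & E, D & E, G & H, G & I, H & I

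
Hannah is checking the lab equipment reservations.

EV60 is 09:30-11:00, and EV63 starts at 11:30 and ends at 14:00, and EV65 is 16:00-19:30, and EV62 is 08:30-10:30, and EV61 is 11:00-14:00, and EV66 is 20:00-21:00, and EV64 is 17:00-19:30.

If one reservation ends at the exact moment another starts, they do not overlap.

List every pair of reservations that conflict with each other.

Sorted by start: EV62, EV60, EV61, EV63, EV65, EV64, EV66.
EV60 starts before EV62 ends → EV62 and EV60 overlap.
EV61 starts after EV62 ends; EV62 is clear from here.
EV61 starts exactly when EV60 ends (back-to-back, no overlap); EV60 is clear from here.
EV63 starts before EV61 ends → EV61 and EV63 overlap.
EV65 starts after EV61 ends; EV61 is clear from here.
EV65 starts after EV63 ends; EV63 is clear from here.
EV64 starts before EV65 ends → EV65 and EV64 overlap.
EV66 starts after EV65 ends.
EV66 starts after EV64 ends.

EV60 & EV62, EV61 & EV63, EV64 & EV65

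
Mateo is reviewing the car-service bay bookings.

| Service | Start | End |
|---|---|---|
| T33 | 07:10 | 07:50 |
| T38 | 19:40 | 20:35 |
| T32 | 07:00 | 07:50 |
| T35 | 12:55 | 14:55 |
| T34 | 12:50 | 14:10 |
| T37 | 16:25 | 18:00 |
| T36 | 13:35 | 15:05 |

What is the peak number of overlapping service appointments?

Sweep the timeline, counting +1 at each start and −1 at each end (ends before starts at a tie):
07:00 start T32 → 1
07:10 start T33 → 2
07:50 end T32 → 1
07:50 end T33 → 0
12:50 start T34 → 1
12:55 start T35 → 2
13:35 start T36 → 3
14:10 end T34 → 2
14:55 end T35 → 1
15:05 end T36 → 0
16:25 start T37 → 1
18:00 end T37 → 0
19:40 start T38 → 1
20:35 end T38 → 0
Peak is 3, at 13:35 (T34, T35, T36).

3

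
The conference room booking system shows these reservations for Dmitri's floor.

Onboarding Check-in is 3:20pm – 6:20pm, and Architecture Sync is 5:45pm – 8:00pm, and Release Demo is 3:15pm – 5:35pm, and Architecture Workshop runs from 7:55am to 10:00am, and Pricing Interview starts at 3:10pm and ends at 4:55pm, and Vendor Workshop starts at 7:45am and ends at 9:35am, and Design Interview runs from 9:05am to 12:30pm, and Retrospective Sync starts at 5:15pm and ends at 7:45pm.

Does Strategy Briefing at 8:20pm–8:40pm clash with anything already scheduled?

No — it doesn't clash with anything

Vendor Workshop: ends 9:35am at or before Strategy Briefing starts 8:20pm → clear.
Architecture Workshop: ends 10:00am at or before Strategy Briefing starts 8:20pm → clear.
Design Interview: ends 12:30pm at or before Strategy Briefing starts 8:20pm → clear.
Pricing Interview: ends 4:55pm at or before Strategy Briefing starts 8:20pm → clear.
Release Demo: ends 5:35pm at or before Strategy Briefing starts 8:20pm → clear.
Onboarding Check-in: ends 6:20pm at or before Strategy Briefing starts 8:20pm → clear.
Retrospective Sync: ends 7:45pm at or before Strategy Briefing starts 8:20pm → clear.
Architecture Sync: ends 8:00pm at or before Strategy Briefing starts 8:20pm → clear.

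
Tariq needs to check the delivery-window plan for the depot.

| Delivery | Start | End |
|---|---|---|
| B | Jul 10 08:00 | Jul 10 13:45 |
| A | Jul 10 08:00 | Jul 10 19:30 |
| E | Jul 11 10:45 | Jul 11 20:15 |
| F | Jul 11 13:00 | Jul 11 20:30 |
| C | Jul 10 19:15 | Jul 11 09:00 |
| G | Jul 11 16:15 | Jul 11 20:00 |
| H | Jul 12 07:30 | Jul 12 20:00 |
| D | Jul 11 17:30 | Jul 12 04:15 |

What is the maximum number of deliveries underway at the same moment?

4

Walk through starts and ends in time order (an end at T is processed before a start at T):
Jul 10 08:00 start A → 1
Jul 10 08:00 start B → 2
Jul 10 13:45 end B → 1
Jul 10 19:15 start C → 2
Jul 10 19:30 end A → 1
Jul 11 09:00 end C → 0
Jul 11 10:45 start E → 1
Jul 11 13:00 start F → 2
Jul 11 16:15 start G → 3
Jul 11 17:30 start D → 4
Jul 11 20:00 end G → 3
Jul 11 20:15 end E → 2
Jul 11 20:30 end F → 1
Jul 12 04:15 end D → 0
Jul 12 07:30 start H → 1
Jul 12 20:00 end H → 0
Peak is 4, at Jul 11 17:30 (D, E, F, G).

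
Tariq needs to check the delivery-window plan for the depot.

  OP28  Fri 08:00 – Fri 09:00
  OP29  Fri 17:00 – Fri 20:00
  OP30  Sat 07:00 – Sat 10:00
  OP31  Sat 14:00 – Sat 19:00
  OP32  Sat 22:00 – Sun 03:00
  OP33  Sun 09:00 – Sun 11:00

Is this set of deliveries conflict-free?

Yes

Check each pair: they overlap iff neither finishes before the other starts.
Sorted by start: OP28, OP29, OP30, OP31, OP32, OP33.
OP29 starts after OP28 ends; OP28 is clear from here.
OP30 starts after OP29 ends; OP29 is clear from here.
OP31 starts after OP30 ends; OP30 is clear from here.
OP32 starts after OP31 ends; OP31 is clear from here.
OP33 starts after OP32 ends.
Every pair is clear; the schedule has no overlaps.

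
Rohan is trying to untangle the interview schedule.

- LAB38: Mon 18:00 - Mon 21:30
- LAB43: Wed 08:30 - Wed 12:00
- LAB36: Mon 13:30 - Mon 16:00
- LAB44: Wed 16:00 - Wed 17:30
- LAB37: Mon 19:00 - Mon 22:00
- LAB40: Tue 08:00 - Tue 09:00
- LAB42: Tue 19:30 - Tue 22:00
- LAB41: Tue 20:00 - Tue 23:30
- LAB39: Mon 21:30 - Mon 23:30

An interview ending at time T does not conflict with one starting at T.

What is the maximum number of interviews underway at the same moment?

2

Walk through starts and ends in time order (an end at T is processed before a start at T):
Mon 13:30 start LAB36 → 1
Mon 16:00 end LAB36 → 0
Mon 18:00 start LAB38 → 1
Mon 19:00 start LAB37 → 2
Mon 21:30 end LAB38 → 1
Mon 21:30 start LAB39 → 2
Mon 22:00 end LAB37 → 1
Mon 23:30 end LAB39 → 0
Tue 08:00 start LAB40 → 1
Tue 09:00 end LAB40 → 0
Tue 19:30 start LAB42 → 1
Tue 20:00 start LAB41 → 2
Tue 22:00 end LAB42 → 1
Tue 23:30 end LAB41 → 0
Wed 08:30 start LAB43 → 1
Wed 12:00 end LAB43 → 0
Wed 16:00 start LAB44 → 1
Wed 17:30 end LAB44 → 0
Peak is 2, at Mon 19:00 (LAB37, LAB38).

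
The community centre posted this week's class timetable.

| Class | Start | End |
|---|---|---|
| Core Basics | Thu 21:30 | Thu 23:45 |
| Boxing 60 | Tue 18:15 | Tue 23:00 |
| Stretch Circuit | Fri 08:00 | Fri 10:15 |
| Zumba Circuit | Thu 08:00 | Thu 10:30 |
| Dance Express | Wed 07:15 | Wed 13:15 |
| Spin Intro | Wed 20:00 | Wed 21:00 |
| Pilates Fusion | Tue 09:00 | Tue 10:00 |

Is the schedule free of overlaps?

Yes

Sorted by start: Pilates Fusion, Boxing 60, Dance Express, Spin Intro, Zumba Circuit, Core Basics, Stretch Circuit.
Boxing 60 starts after Pilates Fusion ends, so nothing later overlaps Pilates Fusion either.
Dance Express starts after Boxing 60 ends, so nothing later overlaps Boxing 60 either.
Spin Intro starts after Dance Express ends, so nothing later overlaps Dance Express either.
Zumba Circuit starts after Spin Intro ends, so nothing later overlaps Spin Intro either.
Core Basics starts after Zumba Circuit ends, so nothing later overlaps Zumba Circuit either.
Stretch Circuit starts after Core Basics ends.
Every pair is clear; the schedule has no overlaps.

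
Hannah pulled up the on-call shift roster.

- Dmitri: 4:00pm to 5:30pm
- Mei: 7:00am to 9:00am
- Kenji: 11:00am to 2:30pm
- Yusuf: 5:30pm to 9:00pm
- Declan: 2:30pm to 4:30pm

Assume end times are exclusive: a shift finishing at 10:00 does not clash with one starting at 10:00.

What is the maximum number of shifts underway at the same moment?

Sort all start/end points and keep a running count:
7:00am start Mei → 1
9:00am end Mei → 0
11:00am start Kenji → 1
2:30pm end Kenji → 0
2:30pm start Declan → 1
4:00pm start Dmitri → 2
4:30pm end Declan → 1
5:30pm end Dmitri → 0
5:30pm start Yusuf → 1
9:00pm end Yusuf → 0
Peak is 2, at 4:00pm (Declan, Dmitri).

2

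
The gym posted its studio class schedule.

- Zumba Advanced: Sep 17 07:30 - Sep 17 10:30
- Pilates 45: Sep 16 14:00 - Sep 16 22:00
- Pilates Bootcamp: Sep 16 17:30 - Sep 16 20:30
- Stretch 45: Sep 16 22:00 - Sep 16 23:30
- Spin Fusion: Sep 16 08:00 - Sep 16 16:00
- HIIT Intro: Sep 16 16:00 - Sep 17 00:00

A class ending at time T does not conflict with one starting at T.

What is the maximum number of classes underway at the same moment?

3

Sort all start/end points and keep a running count:
Sep 16 08:00 start Spin Fusion → 1
Sep 16 14:00 start Pilates 45 → 2
Sep 16 16:00 end Spin Fusion → 1
Sep 16 16:00 start HIIT Intro → 2
Sep 16 17:30 start Pilates Bootcamp → 3
Sep 16 20:30 end Pilates Bootcamp → 2
Sep 16 22:00 end Pilates 45 → 1
Sep 16 22:00 start Stretch 45 → 2
Sep 16 23:30 end Stretch 45 → 1
Sep 17 00:00 end HIIT Intro → 0
Sep 17 07:30 start Zumba Advanced → 1
Sep 17 10:30 end Zumba Advanced → 0
Peak is 3, at Sep 16 17:30 (HIIT Intro, Pilates 45, Pilates Bootcamp).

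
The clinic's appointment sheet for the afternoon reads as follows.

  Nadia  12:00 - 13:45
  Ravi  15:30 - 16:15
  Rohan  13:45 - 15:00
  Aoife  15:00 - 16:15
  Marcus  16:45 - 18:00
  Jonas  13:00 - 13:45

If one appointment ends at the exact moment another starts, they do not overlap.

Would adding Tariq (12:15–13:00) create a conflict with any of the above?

Yes — it overlaps Nadia

Nadia: starts 12:00 before Tariq ends 13:00, and ends 13:45 after Tariq starts 12:15 → overlap.
Jonas: starts 13:00 at or after Tariq ends 13:00 → clear.
Rohan: starts 13:45 at or after Tariq ends 13:00 → clear.
Aoife: starts 15:00 at or after Tariq ends 13:00 → clear.
Ravi: starts 15:30 at or after Tariq ends 13:00 → clear.
Marcus: starts 16:45 at or after Tariq ends 13:00 → clear.
Tariq overlaps Nadia.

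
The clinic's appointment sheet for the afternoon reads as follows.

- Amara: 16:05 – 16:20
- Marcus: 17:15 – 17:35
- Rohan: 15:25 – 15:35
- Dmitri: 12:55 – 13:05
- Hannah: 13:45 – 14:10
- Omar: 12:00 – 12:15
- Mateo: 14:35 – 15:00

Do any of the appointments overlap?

No

Sorted by start: Omar, Dmitri, Hannah, Mateo, Rohan, Amara, Marcus.
Dmitri starts after Omar ends, so nothing later overlaps Omar either.
Hannah starts after Dmitri ends, so nothing later overlaps Dmitri either.
Mateo starts after Hannah ends, so nothing later overlaps Hannah either.
Rohan starts after Mateo ends, so nothing later overlaps Mateo either.
Amara starts after Rohan ends, so nothing later overlaps Rohan either.
Marcus starts after Amara ends.
Every pair is clear; the schedule has no overlaps.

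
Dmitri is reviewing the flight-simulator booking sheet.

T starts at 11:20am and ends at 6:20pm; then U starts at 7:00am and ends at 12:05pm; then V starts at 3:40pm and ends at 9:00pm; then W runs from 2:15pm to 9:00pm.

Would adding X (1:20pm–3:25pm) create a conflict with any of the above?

U: ends 12:05pm at or before X starts 1:20pm → clear.
T: starts 11:20am before X ends 3:25pm, and ends 6:20pm after X starts 1:20pm → overlap.
W: starts 2:15pm before X ends 3:25pm, and ends 9:00pm after X starts 1:20pm → overlap.
V: starts 3:40pm at or after X ends 3:25pm → clear.
X overlaps T, W.

Yes — it overlaps T, W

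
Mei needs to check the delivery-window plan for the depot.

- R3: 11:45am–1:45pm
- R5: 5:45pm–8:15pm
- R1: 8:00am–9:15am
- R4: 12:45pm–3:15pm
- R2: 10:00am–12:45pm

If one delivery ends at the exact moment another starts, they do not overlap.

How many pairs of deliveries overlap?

2

Sorted by start: R1, R2, R3, R4, R5.
R2 starts after R1 ends, so R1 has no further overlaps.
R3 starts before R2 ends → R2 and R3 overlap.
R4 starts exactly when R2 ends (back-to-back, no overlap), so R2 has no further overlaps.
R4 starts before R3 ends → R3 and R4 overlap.
R5 starts after R3 ends.
R5 starts after R4 ends.
Overlapping pairs: R2 & R3, R3 & R4 — 2 in total.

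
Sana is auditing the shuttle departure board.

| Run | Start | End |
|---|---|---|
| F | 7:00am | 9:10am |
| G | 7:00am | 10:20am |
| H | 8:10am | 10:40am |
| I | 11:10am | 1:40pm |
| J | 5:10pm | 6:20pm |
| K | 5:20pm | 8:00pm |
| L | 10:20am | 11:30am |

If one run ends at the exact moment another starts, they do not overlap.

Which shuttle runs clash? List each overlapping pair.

Sorted by start: F, G, H, L, I, J, K.
G starts before F ends → F and G overlap.
H starts before F ends → F and H overlap.
L starts after F ends, so nothing later overlaps F either.
H starts before G ends → G and H overlap.
L starts exactly when G ends (back-to-back, no overlap), so nothing later overlaps G either.
L starts before H ends → H and L overlap.
I starts after H ends, so nothing later overlaps H either.
I starts before L ends → L and I overlap.
J starts after L ends, so nothing later overlaps L either.
J starts after I ends, so nothing later overlaps I either.
K starts before J ends → J and K overlap.

F & G, F & H, G & H, H & L, I & L, J & K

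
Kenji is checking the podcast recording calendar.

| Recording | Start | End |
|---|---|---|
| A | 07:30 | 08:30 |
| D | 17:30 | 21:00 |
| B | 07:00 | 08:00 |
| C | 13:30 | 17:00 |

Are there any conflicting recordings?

Sorted by start: B, A, C, D.
A starts before B ends → B and A overlap.
That's a conflict, so the schedule is not conflict-free.

Yes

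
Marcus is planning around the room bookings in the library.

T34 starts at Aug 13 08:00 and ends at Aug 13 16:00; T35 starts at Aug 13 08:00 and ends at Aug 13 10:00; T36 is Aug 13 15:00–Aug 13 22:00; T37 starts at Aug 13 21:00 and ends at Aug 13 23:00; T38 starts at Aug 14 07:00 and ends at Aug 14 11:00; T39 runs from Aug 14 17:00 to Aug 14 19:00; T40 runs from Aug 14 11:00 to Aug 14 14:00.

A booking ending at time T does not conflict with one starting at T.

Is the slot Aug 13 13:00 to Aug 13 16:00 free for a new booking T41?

No — it overlaps T34, T36

T34: starts Aug 13 08:00 before T41 ends Aug 13 16:00, and ends Aug 13 16:00 after T41 starts Aug 13 13:00 → overlap.
T35: ends Aug 13 10:00 at or before T41 starts Aug 13 13:00 → clear.
T36: starts Aug 13 15:00 before T41 ends Aug 13 16:00, and ends Aug 13 22:00 after T41 starts Aug 13 13:00 → overlap.
T37: starts Aug 13 21:00 at or after T41 ends Aug 13 16:00 → clear.
T38: starts Aug 14 07:00 at or after T41 ends Aug 13 16:00 → clear.
T40: starts Aug 14 11:00 at or after T41 ends Aug 13 16:00 → clear.
T39: starts Aug 14 17:00 at or after T41 ends Aug 13 16:00 → clear.
T41 overlaps T34, T36.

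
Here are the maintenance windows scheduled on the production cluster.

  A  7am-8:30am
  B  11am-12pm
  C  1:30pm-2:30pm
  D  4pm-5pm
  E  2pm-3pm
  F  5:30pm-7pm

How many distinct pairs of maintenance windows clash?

1

Sorted by start: A, B, C, E, D, F.
B starts after A ends — done with A.
C starts after B ends — done with B.
E starts before C ends → C and E overlap.
D starts after C ends — done with C.
D starts after E ends — done with E.
F starts after D ends.
Overlapping pairs: C & E — 1 in total.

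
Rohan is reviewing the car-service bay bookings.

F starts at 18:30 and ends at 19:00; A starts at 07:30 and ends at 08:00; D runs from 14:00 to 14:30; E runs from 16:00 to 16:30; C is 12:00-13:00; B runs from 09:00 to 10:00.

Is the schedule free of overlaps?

Yes

Check each pair: they overlap iff neither finishes before the other starts.
Sorted by start: A, B, C, D, E, F.
B starts after A ends, so nothing later overlaps A either.
C starts after B ends, so nothing later overlaps B either.
D starts after C ends, so nothing later overlaps C either.
E starts after D ends, so nothing later overlaps D either.
F starts after E ends.
Every pair is clear; the schedule has no overlaps.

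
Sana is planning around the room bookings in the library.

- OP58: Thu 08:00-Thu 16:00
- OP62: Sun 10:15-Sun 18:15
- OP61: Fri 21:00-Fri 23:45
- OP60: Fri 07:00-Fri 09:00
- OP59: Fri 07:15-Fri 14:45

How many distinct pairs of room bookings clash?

Two intervals overlap when each starts before the other ends.
Sorted by start: OP58, OP60, OP59, OP61, OP62.
OP60 starts after OP58 ends, so nothing later overlaps OP58 either.
OP59 starts before OP60 ends → OP60 and OP59 overlap.
OP61 starts after OP60 ends, so nothing later overlaps OP60 either.
OP61 starts after OP59 ends, so nothing later overlaps OP59 either.
OP62 starts after OP61 ends.
Overlapping pairs: OP59 & OP60 — 1 in total.

1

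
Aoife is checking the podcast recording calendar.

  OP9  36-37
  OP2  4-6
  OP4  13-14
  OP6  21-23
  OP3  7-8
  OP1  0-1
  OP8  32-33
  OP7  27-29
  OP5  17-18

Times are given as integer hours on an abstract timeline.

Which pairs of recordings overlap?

no conflicts

Sorted by start: OP1, OP2, OP3, OP4, OP5, OP6, OP7, OP8, OP9.
OP2 starts after OP1 ends — done with OP1.
OP3 starts after OP2 ends — done with OP2.
OP4 starts after OP3 ends — done with OP3.
OP5 starts after OP4 ends — done with OP4.
OP6 starts after OP5 ends — done with OP5.
OP7 starts after OP6 ends — done with OP6.
OP8 starts after OP7 ends — done with OP7.
OP9 starts after OP8 ends.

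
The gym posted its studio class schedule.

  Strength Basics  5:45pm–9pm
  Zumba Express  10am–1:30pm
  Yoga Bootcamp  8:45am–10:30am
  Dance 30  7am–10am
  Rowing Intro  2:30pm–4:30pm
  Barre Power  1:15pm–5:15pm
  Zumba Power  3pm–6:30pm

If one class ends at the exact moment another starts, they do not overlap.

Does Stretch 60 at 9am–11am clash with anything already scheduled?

Yes — it overlaps Dance 30, Yoga Bootcamp, Zumba Express

Dance 30: starts 7am before Stretch 60 ends 11am, and ends 10am after Stretch 60 starts 9am → overlap.
Yoga Bootcamp: starts 8:45am before Stretch 60 ends 11am, and ends 10:30am after Stretch 60 starts 9am → overlap.
Zumba Express: starts 10am before Stretch 60 ends 11am, and ends 1:30pm after Stretch 60 starts 9am → overlap.
Barre Power: starts 1:15pm at or after Stretch 60 ends 11am → clear.
Rowing Intro: starts 2:30pm at or after Stretch 60 ends 11am → clear.
Zumba Power: starts 3pm at or after Stretch 60 ends 11am → clear.
Strength Basics: starts 5:45pm at or after Stretch 60 ends 11am → clear.
Stretch 60 overlaps Dance 30, Zumba Express, Yoga Bootcamp.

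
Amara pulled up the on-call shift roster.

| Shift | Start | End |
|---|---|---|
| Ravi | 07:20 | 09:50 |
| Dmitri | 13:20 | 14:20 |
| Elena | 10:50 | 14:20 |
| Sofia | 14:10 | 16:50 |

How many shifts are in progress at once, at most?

Sort all start/end points and keep a running count:
07:20 start Ravi → 1
09:50 end Ravi → 0
10:50 start Elena → 1
13:20 start Dmitri → 2
14:10 start Sofia → 3
14:20 end Dmitri → 2
14:20 end Elena → 1
16:50 end Sofia → 0
Peak is 3, at 14:10 (Dmitri, Elena, Sofia).

3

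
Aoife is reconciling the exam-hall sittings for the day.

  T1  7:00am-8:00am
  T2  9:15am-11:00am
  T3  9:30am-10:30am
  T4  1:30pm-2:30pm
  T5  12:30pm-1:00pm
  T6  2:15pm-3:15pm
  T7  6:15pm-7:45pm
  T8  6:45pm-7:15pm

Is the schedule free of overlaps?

Sorted by start: T1, T2, T3, T5, T4, T6, T7, T8.
T2 starts after T1 ends — done with T1.
T3 starts before T2 ends → T2 and T3 overlap.
That's a conflict, so the schedule is not conflict-free.

No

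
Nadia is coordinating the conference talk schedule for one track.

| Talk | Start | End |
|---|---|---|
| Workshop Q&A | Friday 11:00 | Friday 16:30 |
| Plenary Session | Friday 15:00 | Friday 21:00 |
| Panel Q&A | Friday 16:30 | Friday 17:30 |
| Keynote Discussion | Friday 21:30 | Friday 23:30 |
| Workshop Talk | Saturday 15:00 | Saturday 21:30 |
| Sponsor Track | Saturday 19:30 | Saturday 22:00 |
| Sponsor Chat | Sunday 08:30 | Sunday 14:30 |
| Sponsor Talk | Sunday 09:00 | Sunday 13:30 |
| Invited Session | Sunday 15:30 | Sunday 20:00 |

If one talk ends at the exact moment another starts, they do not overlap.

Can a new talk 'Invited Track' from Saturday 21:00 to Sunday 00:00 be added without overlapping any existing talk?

No — it overlaps Sponsor Track, Workshop Talk

Workshop Q&A: ends Friday 16:30 at or before Invited Track starts Saturday 21:00 → clear.
Plenary Session: ends Friday 21:00 at or before Invited Track starts Saturday 21:00 → clear.
Panel Q&A: ends Friday 17:30 at or before Invited Track starts Saturday 21:00 → clear.
Keynote Discussion: ends Friday 23:30 at or before Invited Track starts Saturday 21:00 → clear.
Workshop Talk: starts Saturday 15:00 before Invited Track ends Sunday 00:00, and ends Saturday 21:30 after Invited Track starts Saturday 21:00 → overlap.
Sponsor Track: starts Saturday 19:30 before Invited Track ends Sunday 00:00, and ends Saturday 22:00 after Invited Track starts Saturday 21:00 → overlap.
Sponsor Chat: starts Sunday 08:30 at or after Invited Track ends Sunday 00:00 → clear.
Sponsor Talk: starts Sunday 09:00 at or after Invited Track ends Sunday 00:00 → clear.
Invited Session: starts Sunday 15:30 at or after Invited Track ends Sunday 00:00 → clear.
Invited Track overlaps Workshop Talk, Sponsor Track.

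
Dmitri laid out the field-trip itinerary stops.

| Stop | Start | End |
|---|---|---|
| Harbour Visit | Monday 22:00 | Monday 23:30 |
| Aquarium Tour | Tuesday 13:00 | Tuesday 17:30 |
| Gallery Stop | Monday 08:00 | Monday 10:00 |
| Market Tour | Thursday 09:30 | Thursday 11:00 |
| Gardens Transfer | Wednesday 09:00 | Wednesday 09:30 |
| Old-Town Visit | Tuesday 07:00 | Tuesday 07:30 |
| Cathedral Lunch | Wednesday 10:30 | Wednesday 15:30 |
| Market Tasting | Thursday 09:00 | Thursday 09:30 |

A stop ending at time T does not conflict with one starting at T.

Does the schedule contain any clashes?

No

Sorted by start: Gallery Stop, Harbour Visit, Old-Town Visit, Aquarium Tour, Gardens Transfer, Cathedral Lunch, Market Tasting, Market Tour.
Harbour Visit starts after Gallery Stop ends; Gallery Stop is clear from here.
Old-Town Visit starts after Harbour Visit ends; Harbour Visit is clear from here.
Aquarium Tour starts after Old-Town Visit ends; Old-Town Visit is clear from here.
Gardens Transfer starts after Aquarium Tour ends; Aquarium Tour is clear from here.
Cathedral Lunch starts after Gardens Transfer ends; Gardens Transfer is clear from here.
Market Tasting starts after Cathedral Lunch ends; Cathedral Lunch is clear from here.
Market Tour starts exactly when Market Tasting ends (back-to-back, no overlap).
Every pair is clear; the schedule has no overlaps.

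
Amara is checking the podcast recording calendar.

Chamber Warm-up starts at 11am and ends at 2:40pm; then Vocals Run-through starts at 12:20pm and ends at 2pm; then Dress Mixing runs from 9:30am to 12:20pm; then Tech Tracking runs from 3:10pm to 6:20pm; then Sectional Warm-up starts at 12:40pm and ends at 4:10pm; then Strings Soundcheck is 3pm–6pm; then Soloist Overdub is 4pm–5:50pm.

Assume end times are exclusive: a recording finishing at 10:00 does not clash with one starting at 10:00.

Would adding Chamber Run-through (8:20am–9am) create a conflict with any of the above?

Dress Mixing: starts 9:30am at or after Chamber Run-through ends 9am → clear.
Chamber Warm-up: starts 11am at or after Chamber Run-through ends 9am → clear.
Vocals Run-through: starts 12:20pm at or after Chamber Run-through ends 9am → clear.
Sectional Warm-up: starts 12:40pm at or after Chamber Run-through ends 9am → clear.
Strings Soundcheck: starts 3pm at or after Chamber Run-through ends 9am → clear.
Tech Tracking: starts 3:10pm at or after Chamber Run-through ends 9am → clear.
Soloist Overdub: starts 4pm at or after Chamber Run-through ends 9am → clear.

No — it doesn't clash with anything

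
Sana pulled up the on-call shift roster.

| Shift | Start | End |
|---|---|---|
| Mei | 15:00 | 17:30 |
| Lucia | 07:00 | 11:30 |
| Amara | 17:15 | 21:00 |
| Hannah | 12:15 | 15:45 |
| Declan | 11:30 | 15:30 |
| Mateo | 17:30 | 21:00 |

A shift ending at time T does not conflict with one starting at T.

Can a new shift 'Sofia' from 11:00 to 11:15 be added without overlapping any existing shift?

Lucia: starts 07:00 before Sofia ends 11:15, and ends 11:30 after Sofia starts 11:00 → overlap.
Declan: starts 11:30 at or after Sofia ends 11:15 → clear.
Hannah: starts 12:15 at or after Sofia ends 11:15 → clear.
Mei: starts 15:00 at or after Sofia ends 11:15 → clear.
Amara: starts 17:15 at or after Sofia ends 11:15 → clear.
Mateo: starts 17:30 at or after Sofia ends 11:15 → clear.
Sofia overlaps Lucia.

No — it overlaps Lucia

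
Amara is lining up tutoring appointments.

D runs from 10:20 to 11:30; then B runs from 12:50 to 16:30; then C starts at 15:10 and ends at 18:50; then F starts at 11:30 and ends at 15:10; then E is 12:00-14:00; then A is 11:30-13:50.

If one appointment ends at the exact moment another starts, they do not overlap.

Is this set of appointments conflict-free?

Two intervals overlap when each starts before the other ends.
Sorted by start: D, A, F, E, B, C.
A starts exactly when D ends (back-to-back, no overlap), so nothing later overlaps D either.
F starts before A ends → A and F overlap.
That's a conflict, so the schedule is not conflict-free.

No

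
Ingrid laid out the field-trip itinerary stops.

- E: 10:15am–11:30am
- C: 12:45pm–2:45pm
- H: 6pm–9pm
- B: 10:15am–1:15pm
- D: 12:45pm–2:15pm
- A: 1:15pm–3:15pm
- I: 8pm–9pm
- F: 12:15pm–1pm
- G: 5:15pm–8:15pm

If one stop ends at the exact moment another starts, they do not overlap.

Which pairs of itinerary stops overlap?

A & C, A & D, B & C, B & D, B & E, B & F, C & D, C & F, D & F, G & H, G & I, H & I

Sorted by start: B, E, F, C, D, A, G, H, I.
E starts before B ends → B and E overlap.
F starts before B ends → B and F overlap.
C starts before B ends → B and C overlap.
D starts before B ends → B and D overlap.
A starts exactly when B ends (back-to-back, no overlap), so nothing later overlaps B either.
F starts after E ends, so nothing later overlaps E either.
C starts before F ends → F and C overlap.
D starts before F ends → F and D overlap.
A starts after F ends, so nothing later overlaps F either.
D starts before C ends → C and D overlap.
A starts before C ends → C and A overlap.
G starts after C ends, so nothing later overlaps C either.
A starts before D ends → D and A overlap.
G starts after D ends, so nothing later overlaps D either.
G starts after A ends, so nothing later overlaps A either.
H starts before G ends → G and H overlap.
I starts before G ends → G and I overlap.
I starts before H ends → H and I overlap.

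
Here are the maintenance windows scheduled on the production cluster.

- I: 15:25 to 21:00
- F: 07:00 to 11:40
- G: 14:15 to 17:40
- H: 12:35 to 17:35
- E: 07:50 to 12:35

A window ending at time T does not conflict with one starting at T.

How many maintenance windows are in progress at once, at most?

Sort all start/end points and keep a running count:
07:00 start F → 1
07:50 start E → 2
11:40 end F → 1
12:35 end E → 0
12:35 start H → 1
14:15 start G → 2
15:25 start I → 3
17:35 end H → 2
17:40 end G → 1
21:00 end I → 0
Peak is 3, at 15:25 (G, H, I).

3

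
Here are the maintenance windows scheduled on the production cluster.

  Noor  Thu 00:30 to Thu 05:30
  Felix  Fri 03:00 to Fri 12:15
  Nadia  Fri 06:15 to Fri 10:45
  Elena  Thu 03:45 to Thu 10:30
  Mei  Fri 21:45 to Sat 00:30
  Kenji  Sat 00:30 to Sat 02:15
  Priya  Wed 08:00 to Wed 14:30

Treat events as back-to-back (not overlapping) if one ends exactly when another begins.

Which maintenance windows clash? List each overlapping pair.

Elena & Noor, Felix & Nadia

Two intervals overlap when each starts before the other ends.
Sorted by start: Priya, Noor, Elena, Felix, Nadia, Mei, Kenji.
Noor starts after Priya ends, so Priya has no further overlaps.
Elena starts before Noor ends → Noor and Elena overlap.
Felix starts after Noor ends, so Noor has no further overlaps.
Felix starts after Elena ends, so Elena has no further overlaps.
Nadia starts before Felix ends → Felix and Nadia overlap.
Mei starts after Felix ends, so Felix has no further overlaps.
Mei starts after Nadia ends, so Nadia has no further overlaps.
Kenji starts exactly when Mei ends (back-to-back, no overlap).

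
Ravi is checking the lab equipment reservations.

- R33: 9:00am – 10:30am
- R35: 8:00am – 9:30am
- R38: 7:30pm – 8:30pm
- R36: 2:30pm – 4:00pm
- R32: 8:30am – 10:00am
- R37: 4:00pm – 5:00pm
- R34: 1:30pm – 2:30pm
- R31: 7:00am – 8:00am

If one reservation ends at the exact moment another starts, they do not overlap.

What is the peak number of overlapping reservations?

Sort all start/end points and keep a running count:
7:00am start R31 → 1
8:00am end R31 → 0
8:00am start R35 → 1
8:30am start R32 → 2
9:00am start R33 → 3
9:30am end R35 → 2
10:00am end R32 → 1
10:30am end R33 → 0
1:30pm start R34 → 1
2:30pm end R34 → 0
2:30pm start R36 → 1
4:00pm end R36 → 0
4:00pm start R37 → 1
5:00pm end R37 → 0
7:30pm start R38 → 1
8:30pm end R38 → 0
Peak is 3, at 9:00am (R32, R33, R35).

3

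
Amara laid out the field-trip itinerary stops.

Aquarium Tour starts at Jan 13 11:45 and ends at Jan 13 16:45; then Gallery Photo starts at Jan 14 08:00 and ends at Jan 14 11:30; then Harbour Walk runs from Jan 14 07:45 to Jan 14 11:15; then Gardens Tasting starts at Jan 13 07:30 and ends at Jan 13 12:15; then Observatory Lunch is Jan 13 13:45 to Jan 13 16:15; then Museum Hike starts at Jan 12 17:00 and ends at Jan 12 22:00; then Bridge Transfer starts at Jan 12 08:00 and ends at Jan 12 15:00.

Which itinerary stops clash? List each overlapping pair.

Aquarium Tour & Gardens Tasting, Aquarium Tour & Observatory Lunch, Gallery Photo & Harbour Walk

Sorted by start: Bridge Transfer, Museum Hike, Gardens Tasting, Aquarium Tour, Observatory Lunch, Harbour Walk, Gallery Photo.
Museum Hike starts after Bridge Transfer ends, so nothing later overlaps Bridge Transfer either.
Gardens Tasting starts after Museum Hike ends, so nothing later overlaps Museum Hike either.
Aquarium Tour starts before Gardens Tasting ends → Gardens Tasting and Aquarium Tour overlap.
Observatory Lunch starts after Gardens Tasting ends, so nothing later overlaps Gardens Tasting either.
Observatory Lunch starts before Aquarium Tour ends → Aquarium Tour and Observatory Lunch overlap.
Harbour Walk starts after Aquarium Tour ends, so nothing later overlaps Aquarium Tour either.
Harbour Walk starts after Observatory Lunch ends, so nothing later overlaps Observatory Lunch either.
Gallery Photo starts before Harbour Walk ends → Harbour Walk and Gallery Photo overlap.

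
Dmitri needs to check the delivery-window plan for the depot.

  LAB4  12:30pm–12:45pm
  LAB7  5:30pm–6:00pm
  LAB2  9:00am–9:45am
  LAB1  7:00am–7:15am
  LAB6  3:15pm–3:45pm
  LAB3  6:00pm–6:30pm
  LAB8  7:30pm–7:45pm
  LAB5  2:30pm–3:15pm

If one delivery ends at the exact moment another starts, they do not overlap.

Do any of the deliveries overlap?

No

Sorted by start: LAB1, LAB2, LAB4, LAB5, LAB6, LAB7, LAB3, LAB8.
LAB2 starts after LAB1 ends, so LAB1 has no further overlaps.
LAB4 starts after LAB2 ends, so LAB2 has no further overlaps.
LAB5 starts after LAB4 ends, so LAB4 has no further overlaps.
LAB6 starts exactly when LAB5 ends (back-to-back, no overlap), so LAB5 has no further overlaps.
LAB7 starts after LAB6 ends, so LAB6 has no further overlaps.
LAB3 starts exactly when LAB7 ends (back-to-back, no overlap), so LAB7 has no further overlaps.
LAB8 starts after LAB3 ends.
Every pair is clear; the schedule has no overlaps.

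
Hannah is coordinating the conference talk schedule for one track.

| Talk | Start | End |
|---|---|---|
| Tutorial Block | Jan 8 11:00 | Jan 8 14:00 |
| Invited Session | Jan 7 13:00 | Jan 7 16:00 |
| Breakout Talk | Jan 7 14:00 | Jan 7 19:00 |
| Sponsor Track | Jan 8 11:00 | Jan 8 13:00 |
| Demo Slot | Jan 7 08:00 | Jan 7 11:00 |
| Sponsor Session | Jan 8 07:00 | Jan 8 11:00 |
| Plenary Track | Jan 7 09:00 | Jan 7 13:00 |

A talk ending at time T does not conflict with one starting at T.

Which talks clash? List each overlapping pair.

Sorted by start: Demo Slot, Plenary Track, Invited Session, Breakout Talk, Sponsor Session, Tutorial Block, Sponsor Track.
Plenary Track starts before Demo Slot ends → Demo Slot and Plenary Track overlap.
Invited Session starts after Demo Slot ends, so nothing later overlaps Demo Slot either.
Invited Session starts exactly when Plenary Track ends (back-to-back, no overlap), so nothing later overlaps Plenary Track either.
Breakout Talk starts before Invited Session ends → Invited Session and Breakout Talk overlap.
Sponsor Session starts after Invited Session ends, so nothing later overlaps Invited Session either.
Sponsor Session starts after Breakout Talk ends, so nothing later overlaps Breakout Talk either.
Tutorial Block starts exactly when Sponsor Session ends (back-to-back, no overlap), so nothing later overlaps Sponsor Session either.
Sponsor Track starts before Tutorial Block ends → Tutorial Block and Sponsor Track overlap.

Breakout Talk & Invited Session, Demo Slot & Plenary Track, Sponsor Track & Tutorial Block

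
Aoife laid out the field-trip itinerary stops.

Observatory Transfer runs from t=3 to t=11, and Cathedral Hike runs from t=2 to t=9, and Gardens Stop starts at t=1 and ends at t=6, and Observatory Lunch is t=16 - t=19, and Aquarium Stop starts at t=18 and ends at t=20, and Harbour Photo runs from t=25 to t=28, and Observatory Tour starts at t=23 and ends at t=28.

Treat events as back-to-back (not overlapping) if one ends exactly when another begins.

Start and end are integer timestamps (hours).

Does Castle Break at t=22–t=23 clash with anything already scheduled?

No — it doesn't clash with anything

Gardens Stop: ends t=6 at or before Castle Break starts t=22 → clear.
Cathedral Hike: ends t=9 at or before Castle Break starts t=22 → clear.
Observatory Transfer: ends t=11 at or before Castle Break starts t=22 → clear.
Observatory Lunch: ends t=19 at or before Castle Break starts t=22 → clear.
Aquarium Stop: ends t=20 at or before Castle Break starts t=22 → clear.
Observatory Tour: starts t=23 at or after Castle Break ends t=23 → clear.
Harbour Photo: starts t=25 at or after Castle Break ends t=23 → clear.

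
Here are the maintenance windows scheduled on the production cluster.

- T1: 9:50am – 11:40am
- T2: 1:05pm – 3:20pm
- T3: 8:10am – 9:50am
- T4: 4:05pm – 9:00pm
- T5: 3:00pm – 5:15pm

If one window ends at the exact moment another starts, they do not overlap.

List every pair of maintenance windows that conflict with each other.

Check each pair: they overlap iff neither finishes before the other starts.
Sorted by start: T3, T1, T2, T5, T4.
T1 starts exactly when T3 ends (back-to-back, no overlap), so nothing later overlaps T3 either.
T2 starts after T1 ends, so nothing later overlaps T1 either.
T5 starts before T2 ends → T2 and T5 overlap.
T4 starts after T2 ends.
T4 starts before T5 ends → T5 and T4 overlap.

T2 & T5, T4 & T5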